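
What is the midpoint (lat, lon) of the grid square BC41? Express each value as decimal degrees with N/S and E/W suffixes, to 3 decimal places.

68.500° S, 151.000° W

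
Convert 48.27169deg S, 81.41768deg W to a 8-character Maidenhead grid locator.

EE91gr94

Offset from 180°W / 90°S: lon 98.58232°, lat 41.72831°.
Field (20°×10°, letters A–R): lon ⌊98.58232/20⌋ = 4 → E; lat ⌊41.72831/10⌋ = 4 → E.
Square (2°×1°, digits 0–9): lon ⌊18.58232/2⌋ = 9; lat ⌊1.72831/1⌋ = 1.
Subsquare (5′×2.5′, letters a–x): lon ⌊0.58232/0.0833333⌋ = 6 → g; lat ⌊0.72831/0.0416667⌋ = 17 → r.
Extended square (30″×15″, digits 0–9): lon ⌊0.08232/0.00833333⌋ = 9; lat ⌊0.01998/0.00416667⌋ = 4.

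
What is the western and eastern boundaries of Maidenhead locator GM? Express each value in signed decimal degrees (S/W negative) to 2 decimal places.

-60.00, -40.00

Field G=6, M=12: +6·20° lon, +12·10° lat → SW at lon -60°, lat 30°.
Cell spans 20° lon × 10° lat.
west -60.00, east -40.00.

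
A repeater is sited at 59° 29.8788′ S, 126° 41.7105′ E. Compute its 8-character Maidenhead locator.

Offset from 180°W / 90°S: lon 306.69518°, lat 30.50202°.
Field: lon ⌊306.69518/20⌋ = 15 → P; lat ⌊30.50202/10⌋ = 3 → D.
Square: lon ⌊6.69518/2⌋ = 3; lat ⌊0.50202/1⌋ = 0.
Subsquare: lon ⌊0.69518/0.0833333⌋ = 8 → i; lat ⌊0.50202/0.0416667⌋ = 12 → m.
Extended square: lon ⌊0.02851/0.00833333⌋ = 3; lat ⌊0.00202/0.00416667⌋ = 0.

PD30im30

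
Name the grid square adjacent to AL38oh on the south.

AL38og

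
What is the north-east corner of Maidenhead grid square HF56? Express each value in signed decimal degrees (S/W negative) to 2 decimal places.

Field H=7, F=5: +7·20° lon, +5·10° lat → SW at lon -40°, lat -40°.
Square 5, 6: +5·2° lon, +6·1° lat → SW at lon -30°, lat -34°.
Cell spans 2° lon × 1° lat. NE corner is SW corner plus one full cell.
latitude -33.00, longitude -28.00.

-33.00, -28.00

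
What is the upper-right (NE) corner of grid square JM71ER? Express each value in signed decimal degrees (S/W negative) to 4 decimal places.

31.7500, 14.4167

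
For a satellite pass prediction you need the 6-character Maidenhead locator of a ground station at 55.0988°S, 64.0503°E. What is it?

Add 180° to longitude and 90° to latitude: 244.0503, 34.9012.
Field: lon ⌊244.0503/20⌋ = 12 → M; lat ⌊34.9012/10⌋ = 3 → D.
Square: lon ⌊4.0503/2⌋ = 2; lat ⌊4.9012/1⌋ = 4.
Subsquare: lon ⌊0.0503/0.0833333⌋ = 0 → a; lat ⌊0.9012/0.0416667⌋ = 21 → v.

MD24av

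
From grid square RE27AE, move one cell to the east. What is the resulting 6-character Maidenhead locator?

Longitude subsquare a = 0; +1 → 1 = b.
The latitude characters are unchanged.

RE27be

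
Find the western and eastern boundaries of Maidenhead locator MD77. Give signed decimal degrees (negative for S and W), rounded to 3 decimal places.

74.000, 76.000

Field M=12, D=3: +12·20° lon, +3·10° lat → SW at lon 60°, lat -60°.
Square 7, 7: +7·2° lon, +7·1° lat → SW at lon 74°, lat -53°.
Cell spans 2° lon × 1° lat.
west 74.000, east 76.000.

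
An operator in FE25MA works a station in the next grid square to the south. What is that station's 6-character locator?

Latitude subsquare a = 0; −1 → -1, wraps to 23 = x, carry into square.
Latitude square 5; −1 → 4.
The longitude characters are unchanged.

FE24mx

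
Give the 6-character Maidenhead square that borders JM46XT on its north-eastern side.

JM56au

Longitude subsquare x = 23; +1 → 24, wraps to 0 = a, carry into square.
Longitude square 4; +1 → 5.
Latitude subsquare t = 19; +1 → 20 = u.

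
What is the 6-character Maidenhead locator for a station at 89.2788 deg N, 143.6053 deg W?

Add 180° to longitude and 90° to latitude: 36.3947, 179.2788.
Field: 36.3947/20 → 1 → B, 179.2788/10 → 17 → R; chars BR.
Square: 16.3947/2 → 8, 9.2788/1 → 9; chars 89.
Subsquare: 0.3947/0.0833333 → 4 → e, 0.2788/0.0416667 → 6 → g; chars eg.

BR89eg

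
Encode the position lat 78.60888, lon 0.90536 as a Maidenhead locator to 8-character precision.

Add 180° to longitude and 90° to latitude: 180.90536, 168.60888.
Field: lon ⌊180.90536/20⌋ = 9 → J; lat ⌊168.60888/10⌋ = 16 → Q.
Square: lon ⌊0.90536/2⌋ = 0; lat ⌊8.60888/1⌋ = 8.
Subsquare: lon ⌊0.90536/0.0833333⌋ = 10 → k; lat ⌊0.60888/0.0416667⌋ = 14 → o.
Extended square: lon ⌊0.07203/0.00833333⌋ = 8; lat ⌊0.02555/0.00416667⌋ = 6.

JQ08ko86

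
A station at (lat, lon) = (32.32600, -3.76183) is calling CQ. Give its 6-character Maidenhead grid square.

IM82ch

Add 180° to longitude and 90° to latitude: 176.2382, 122.3260.
Field: lon ⌊176.2382/20⌋ = 8 → I; lat ⌊122.3260/10⌋ = 12 → M.
Square: lon ⌊16.2382/2⌋ = 8; lat ⌊2.3260/1⌋ = 2.
Subsquare: lon ⌊0.2382/0.0833333⌋ = 2 → c; lat ⌊0.3260/0.0416667⌋ = 7 → h.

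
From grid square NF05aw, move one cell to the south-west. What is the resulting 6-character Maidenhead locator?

MF95xv

Longitude subsquare a = 0; −1 → -1, wraps to 23 = x, carry into square.
Longitude square 0; −1 → -1, wraps to 9, carry into field.
Longitude field N = 13; −1 → 12 = M.
Latitude subsquare w = 22; −1 → 21 = v.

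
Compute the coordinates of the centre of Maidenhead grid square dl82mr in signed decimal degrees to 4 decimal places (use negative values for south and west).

22.7292, -102.9583

Field D=3, L=11: +3·20° lon, +11·10° lat → SW at lon -120°, lat 20°.
Square 8, 2: +8·2° lon, +2·1° lat → SW at lon -104°, lat 22°.
Subsquare m=12, r=17: +12·0.0833333° lon, +17·0.0416667° lat → SW at lon -103°, lat 22.7083°.
Cell spans 0.0833333° lon × 0.0416667° lat. Centre is SW corner plus half of each.
latitude 22.7292, longitude -102.9583.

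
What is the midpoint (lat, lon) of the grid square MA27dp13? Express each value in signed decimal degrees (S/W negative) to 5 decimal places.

Field M=12, A=0: +12·20° lon, +0·10° lat → SW at lon 60°, lat -90°.
Square 2, 7: +2·2° lon, +7·1° lat → SW at lon 64°, lat -83°.
Subsquare d=3, p=15: +3·0.0833333° lon, +15·0.0416667° lat → SW at lon 64.25°, lat -82.375°.
Extended square 1, 3: +1·0.00833333° lon, +3·0.00416667° lat → SW at lon 64.2583°, lat -82.3625°.
Cell spans 0.00833333° lon × 0.00416667° lat. Centre is SW corner plus half of each.
latitude -82.36042, longitude 64.26250.

-82.36042, 64.26250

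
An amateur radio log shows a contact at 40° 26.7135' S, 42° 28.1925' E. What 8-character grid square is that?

LE19fn63

Shift to the Maidenhead origin (180°W, 90°S): lon 222.46988, lat 49.55477.
Field (20°×10°, letters A–R): 222.46988/20 → 11 → L, 49.55477/10 → 4 → E; chars LE.
Square (2°×1°, digits 0–9): 2.46988/2 → 1, 9.55477/1 → 9; chars 19.
Subsquare (5′×2.5′, letters a–x): 0.46988/0.0833333 → 5 → f, 0.55477/0.0416667 → 13 → n; chars fn.
Extended square (30″×15″, digits 0–9): 0.05321/0.00833333 → 6, 0.01311/0.00416667 → 3; chars 63.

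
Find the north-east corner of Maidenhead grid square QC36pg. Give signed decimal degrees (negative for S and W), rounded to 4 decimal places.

-63.7083, 147.3333

Field Q=16, C=2: +16·20° lon, +2·10° lat → SW at lon 140°, lat -70°.
Square 3, 6: +3·2° lon, +6·1° lat → SW at lon 146°, lat -64°.
Subsquare p=15, g=6: +15·0.0833333° lon, +6·0.0416667° lat → SW at lon 147.25°, lat -63.75°.
Cell spans 0.0833333° lon × 0.0416667° lat. NE corner is SW corner plus one full cell.
latitude -63.7083, longitude 147.3333.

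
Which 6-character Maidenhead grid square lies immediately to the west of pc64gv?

PC64fv

Longitude subsquare g = 6; −1 → 5 = f.
The latitude characters are unchanged.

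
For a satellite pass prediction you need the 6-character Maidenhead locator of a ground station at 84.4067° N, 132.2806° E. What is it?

PR64dj

Shift to the Maidenhead origin (180°W, 90°S): lon 312.2806, lat 174.4067.
Field: lon ⌊312.2806/20⌋ = 15 → P; lat ⌊174.4067/10⌋ = 17 → R.
Square: lon ⌊12.2806/2⌋ = 6; lat ⌊4.4067/1⌋ = 4.
Subsquare: lon ⌊0.2806/0.0833333⌋ = 3 → d; lat ⌊0.4067/0.0416667⌋ = 9 → j.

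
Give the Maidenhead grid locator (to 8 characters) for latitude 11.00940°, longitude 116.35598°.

Add 180° to longitude and 90° to latitude: 296.35598, 101.00940.
Field: 296.35598/20 → 14 → O, 101.00940/10 → 10 → K; chars OK.
Square: 16.35598/2 → 8, 1.00940/1 → 1; chars 81.
Subsquare: 0.35598/0.0833333 → 4 → e, 0.00940/0.0416667 → 0 → a; chars ea.
Extended square: 0.02265/0.00833333 → 2, 0.00940/0.00416667 → 2; chars 22.

OK81ea22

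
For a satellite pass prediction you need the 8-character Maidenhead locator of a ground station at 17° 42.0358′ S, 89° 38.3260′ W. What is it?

EH52eh31

Add 180° to longitude and 90° to latitude: 90.36123, 72.29940.
Field: 90.36123/20 → 4 → E, 72.29940/10 → 7 → H; chars EH.
Square: 10.36123/2 → 5, 2.29940/1 → 2; chars 52.
Subsquare: 0.36123/0.0833333 → 4 → e, 0.29940/0.0416667 → 7 → h; chars eh.
Extended square: 0.02790/0.00833333 → 3, 0.00774/0.00416667 → 1; chars 31.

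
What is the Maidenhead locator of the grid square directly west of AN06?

Longitude square 0; −1 → -1, wraps to 9, carry into field.
Longitude field A = 0; −1 → -1, wraps to 17 = R, wrapping around the antimeridian.
The latitude characters are unchanged.

RN96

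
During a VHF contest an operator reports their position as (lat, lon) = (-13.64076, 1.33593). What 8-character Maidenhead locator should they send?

JH06qi06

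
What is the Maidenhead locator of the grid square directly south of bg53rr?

BG53rq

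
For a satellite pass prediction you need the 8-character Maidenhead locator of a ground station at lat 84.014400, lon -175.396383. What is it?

AR24ha23

Shift to the Maidenhead origin (180°W, 90°S): lon 4.60362, lat 174.01440.
Field (20°×10°, letters A–R): 4.60362/20 → 0 → A, 174.01440/10 → 17 → R; chars AR.
Square (2°×1°, digits 0–9): 4.60362/2 → 2, 4.01440/1 → 4; chars 24.
Subsquare (5′×2.5′, letters a–x): 0.60362/0.0833333 → 7 → h, 0.01440/0.0416667 → 0 → a; chars ha.
Extended square (30″×15″, digits 0–9): 0.02028/0.00833333 → 2, 0.01440/0.00416667 → 3; chars 23.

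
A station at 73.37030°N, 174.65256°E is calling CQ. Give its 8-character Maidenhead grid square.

Shift to the Maidenhead origin (180°W, 90°S): lon 354.65256, lat 163.37030.
Field (20°×10°, letters A–R): lon ⌊354.65256/20⌋ = 17 → R; lat ⌊163.37030/10⌋ = 16 → Q.
Square (2°×1°, digits 0–9): lon ⌊14.65256/2⌋ = 7; lat ⌊3.37030/1⌋ = 3.
Subsquare (5′×2.5′, letters a–x): lon ⌊0.65256/0.0833333⌋ = 7 → h; lat ⌊0.37030/0.0416667⌋ = 8 → i.
Extended square (30″×15″, digits 0–9): lon ⌊0.06923/0.00833333⌋ = 8; lat ⌊0.03697/0.00416667⌋ = 8.

RQ73hi88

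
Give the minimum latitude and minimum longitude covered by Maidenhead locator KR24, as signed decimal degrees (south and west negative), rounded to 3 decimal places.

Field K=10, R=17: +10·20° lon, +17·10° lat → SW at lon 20°, lat 80°.
Square 2, 4: +2·2° lon, +4·1° lat → SW at lon 24°, lat 84°.
latitude 84.000, longitude 24.000.

84.000, 24.000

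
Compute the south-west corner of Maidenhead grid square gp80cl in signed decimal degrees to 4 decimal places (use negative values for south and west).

60.4583, -43.8333

Field G=6, P=15: +6·20° lon, +15·10° lat → SW at lon -60°, lat 60°.
Square 8, 0: +8·2° lon, +0·1° lat → SW at lon -44°, lat 60°.
Subsquare c=2, l=11: +2·0.0833333° lon, +11·0.0416667° lat → SW at lon -43.8333°, lat 60.4583°.
latitude 60.4583, longitude -43.8333.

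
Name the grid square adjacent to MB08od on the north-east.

Longitude subsquare o = 14; +1 → 15 = p.
Latitude subsquare d = 3; +1 → 4 = e.

MB08pe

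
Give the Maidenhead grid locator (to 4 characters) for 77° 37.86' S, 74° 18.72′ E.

Add 180° to longitude and 90° to latitude: 254.31, 12.37.
Field: 254.31/20 → 12 → M, 12.37/10 → 1 → B; chars MB.
Square: 14.31/2 → 7, 2.37/1 → 2; chars 72.

MB72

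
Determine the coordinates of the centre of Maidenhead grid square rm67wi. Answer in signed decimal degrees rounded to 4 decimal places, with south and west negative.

Field R=17, M=12: +17·20° lon, +12·10° lat → SW at lon 160°, lat 30°.
Square 6, 7: +6·2° lon, +7·1° lat → SW at lon 172°, lat 37°.
Subsquare w=22, i=8: +22·0.0833333° lon, +8·0.0416667° lat → SW at lon 173.833°, lat 37.3333°.
Cell spans 0.0833333° lon × 0.0416667° lat. Centre is SW corner plus half of each.
latitude 37.3542, longitude 173.8750.

37.3542, 173.8750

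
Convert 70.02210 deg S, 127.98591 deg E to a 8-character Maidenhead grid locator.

PB39xx84

Shift to the Maidenhead origin (180°W, 90°S): lon 307.98591, lat 19.97790.
Field: 307.98591/20 → 15 → P, 19.97790/10 → 1 → B; chars PB.
Square: 7.98591/2 → 3, 9.97790/1 → 9; chars 39.
Subsquare: 1.98591/0.0833333 → 23 → x, 0.97790/0.0416667 → 23 → x; chars xx.
Extended square: 0.06924/0.00833333 → 8, 0.01957/0.00416667 → 4; chars 84.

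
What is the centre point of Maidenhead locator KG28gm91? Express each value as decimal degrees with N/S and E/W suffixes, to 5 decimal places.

21.49375° S, 24.57917° E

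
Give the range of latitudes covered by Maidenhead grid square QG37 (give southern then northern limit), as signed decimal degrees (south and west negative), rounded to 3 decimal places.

-23.000, -22.000

Field Q=16, G=6: +16·20° lon, +6·10° lat → SW at lon 140°, lat -30°.
Square 3, 7: +3·2° lon, +7·1° lat → SW at lon 146°, lat -23°.
Cell spans 2° lon × 1° lat.
south -23.000, north -22.000.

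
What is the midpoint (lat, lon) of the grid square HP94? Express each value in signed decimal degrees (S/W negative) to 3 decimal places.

Field H=7, P=15: +7·20° lon, +15·10° lat → SW at lon -40°, lat 60°.
Square 9, 4: +9·2° lon, +4·1° lat → SW at lon -22°, lat 64°.
Cell spans 2° lon × 1° lat. Centre is SW corner plus half of each.
latitude 64.500, longitude -21.000.

64.500, -21.000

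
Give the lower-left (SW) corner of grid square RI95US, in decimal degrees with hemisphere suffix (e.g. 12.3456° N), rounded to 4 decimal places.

Field R=17, I=8: +17·20° lon, +8·10° lat → SW at lon 160°, lat -10°.
Square 9, 5: +9·2° lon, +5·1° lat → SW at lon 178°, lat -5°.
Subsquare u=20, s=18: +20·0.0833333° lon, +18·0.0416667° lat → SW at lon 179.667°, lat -4.25°.
latitude 4.2500° S, longitude 179.6667° E.

4.2500° S, 179.6667° E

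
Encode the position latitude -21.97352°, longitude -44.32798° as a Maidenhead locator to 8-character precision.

GG78ua06

Offset from 180°W / 90°S: lon 135.67202°, lat 68.02648°.
Field (20°×10°, letters A–R): 135.67202/20 → 6 → G, 68.02648/10 → 6 → G; chars GG.
Square (2°×1°, digits 0–9): 15.67202/2 → 7, 8.02648/1 → 8; chars 78.
Subsquare (5′×2.5′, letters a–x): 1.67202/0.0833333 → 20 → u, 0.02648/0.0416667 → 0 → a; chars ua.
Extended square (30″×15″, digits 0–9): 0.00535/0.00833333 → 0, 0.02648/0.00416667 → 6; chars 06.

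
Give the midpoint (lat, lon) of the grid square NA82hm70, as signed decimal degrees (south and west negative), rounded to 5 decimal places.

-87.49792, 96.64583

Field N=13, A=0: +13·20° lon, +0·10° lat → SW at lon 80°, lat -90°.
Square 8, 2: +8·2° lon, +2·1° lat → SW at lon 96°, lat -88°.
Subsquare h=7, m=12: +7·0.0833333° lon, +12·0.0416667° lat → SW at lon 96.5833°, lat -87.5°.
Extended square 7, 0: +7·0.00833333° lon, +0·0.00416667° lat → SW at lon 96.6417°, lat -87.5°.
Cell spans 0.00833333° lon × 0.00416667° lat. Centre is SW corner plus half of each.
latitude -87.49792, longitude 96.64583.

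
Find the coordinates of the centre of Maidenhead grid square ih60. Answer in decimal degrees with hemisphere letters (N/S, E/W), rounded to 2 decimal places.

Field I=8, H=7: +8·20° lon, +7·10° lat → SW at lon -20°, lat -20°.
Square 6, 0: +6·2° lon, +0·1° lat → SW at lon -8°, lat -20°.
Cell spans 2° lon × 1° lat. Centre is SW corner plus half of each.
latitude 19.50° S, longitude 7.00° W.

19.50° S, 7.00° W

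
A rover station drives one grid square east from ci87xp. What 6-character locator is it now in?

CI97ap

Longitude subsquare x = 23; +1 → 24, wraps to 0 = a, carry into square.
Longitude square 8; +1 → 9.
The latitude characters are unchanged.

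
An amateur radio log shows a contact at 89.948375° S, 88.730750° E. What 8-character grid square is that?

Shift to the Maidenhead origin (180°W, 90°S): lon 268.73075, lat 0.05163.
Field: lon ⌊268.73075/20⌋ = 13 → N; lat ⌊0.05163/10⌋ = 0 → A.
Square: lon ⌊8.73075/2⌋ = 4; lat ⌊0.05163/1⌋ = 0.
Subsquare: lon ⌊0.73075/0.0833333⌋ = 8 → i; lat ⌊0.05163/0.0416667⌋ = 1 → b.
Extended square: lon ⌊0.06408/0.00833333⌋ = 7; lat ⌊0.00996/0.00416667⌋ = 2.

NA40ib72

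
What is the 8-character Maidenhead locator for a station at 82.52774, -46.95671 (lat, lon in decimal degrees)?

GR62mm56

Add 180° to longitude and 90° to latitude: 133.04329, 172.52774.
Field: 133.04329/20 → 6 → G, 172.52774/10 → 17 → R; chars GR.
Square: 13.04329/2 → 6, 2.52774/1 → 2; chars 62.
Subsquare: 1.04329/0.0833333 → 12 → m, 0.52774/0.0416667 → 12 → m; chars mm.
Extended square: 0.04329/0.00833333 → 5, 0.02774/0.00416667 → 6; chars 56.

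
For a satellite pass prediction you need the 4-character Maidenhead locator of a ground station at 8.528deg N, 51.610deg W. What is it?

Shift to the Maidenhead origin (180°W, 90°S): lon 128.39, lat 98.53.
Field: lon ⌊128.39/20⌋ = 6 → G; lat ⌊98.53/10⌋ = 9 → J.
Square: lon ⌊8.39/2⌋ = 4; lat ⌊8.53/1⌋ = 8.

GJ48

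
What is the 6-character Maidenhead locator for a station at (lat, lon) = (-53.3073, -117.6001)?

DD16eq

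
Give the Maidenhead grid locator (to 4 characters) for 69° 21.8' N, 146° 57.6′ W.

BP69

Shift to the Maidenhead origin (180°W, 90°S): lon 33.04, lat 159.36.
Field: lon ⌊33.04/20⌋ = 1 → B; lat ⌊159.36/10⌋ = 15 → P.
Square: lon ⌊13.04/2⌋ = 6; lat ⌊9.36/1⌋ = 9.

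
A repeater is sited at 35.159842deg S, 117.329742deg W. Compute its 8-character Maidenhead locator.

Shift to the Maidenhead origin (180°W, 90°S): lon 62.67026, lat 54.84016.
Field: lon ⌊62.67026/20⌋ = 3 → D; lat ⌊54.84016/10⌋ = 5 → F.
Square: lon ⌊2.67026/2⌋ = 1; lat ⌊4.84016/1⌋ = 4.
Subsquare: lon ⌊0.67026/0.0833333⌋ = 8 → i; lat ⌊0.84016/0.0416667⌋ = 20 → u.
Extended square: lon ⌊0.00359/0.00833333⌋ = 0; lat ⌊0.00682/0.00416667⌋ = 1.

DF14iu01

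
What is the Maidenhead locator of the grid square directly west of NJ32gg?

NJ32fg

Longitude subsquare g = 6; −1 → 5 = f.
The latitude characters are unchanged.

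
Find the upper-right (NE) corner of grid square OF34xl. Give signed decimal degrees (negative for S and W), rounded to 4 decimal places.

-35.5000, 108.0000

Field O=14, F=5: +14·20° lon, +5·10° lat → SW at lon 100°, lat -40°.
Square 3, 4: +3·2° lon, +4·1° lat → SW at lon 106°, lat -36°.
Subsquare x=23, l=11: +23·0.0833333° lon, +11·0.0416667° lat → SW at lon 107.917°, lat -35.5417°.
Cell spans 0.0833333° lon × 0.0416667° lat. NE corner is SW corner plus one full cell.
latitude -35.5000, longitude 108.0000.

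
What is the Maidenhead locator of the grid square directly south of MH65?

Latitude square 5; −1 → 4.
The longitude characters are unchanged.

MH64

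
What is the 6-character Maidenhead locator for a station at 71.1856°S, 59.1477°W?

Offset from 180°W / 90°S: lon 120.8523°, lat 18.8144°.
Field (20°×10°, letters A–R): lon ⌊120.8523/20⌋ = 6 → G; lat ⌊18.8144/10⌋ = 1 → B.
Square (2°×1°, digits 0–9): lon ⌊0.8523/2⌋ = 0; lat ⌊8.8144/1⌋ = 8.
Subsquare (5′×2.5′, letters a–x): lon ⌊0.8523/0.0833333⌋ = 10 → k; lat ⌊0.8144/0.0416667⌋ = 19 → t.

GB08kt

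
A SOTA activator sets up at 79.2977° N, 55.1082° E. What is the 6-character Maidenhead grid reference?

LQ79nh

Offset from 180°W / 90°S: lon 235.1082°, lat 169.2977°.
Field (20°×10°, letters A–R): lon ⌊235.1082/20⌋ = 11 → L; lat ⌊169.2977/10⌋ = 16 → Q.
Square (2°×1°, digits 0–9): lon ⌊15.1082/2⌋ = 7; lat ⌊9.2977/1⌋ = 9.
Subsquare (5′×2.5′, letters a–x): lon ⌊1.1082/0.0833333⌋ = 13 → n; lat ⌊0.2977/0.0416667⌋ = 7 → h.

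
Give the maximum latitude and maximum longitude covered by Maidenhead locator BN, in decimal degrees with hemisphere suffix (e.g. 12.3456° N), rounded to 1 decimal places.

50.0° N, 140.0° W

Field B=1, N=13: +1·20° lon, +13·10° lat → SW at lon -160°, lat 40°.
Cell spans 20° lon × 10° lat. NE corner is SW corner plus one full cell.
latitude 50.0° N, longitude 140.0° W.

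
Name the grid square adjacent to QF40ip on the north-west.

Longitude subsquare i = 8; −1 → 7 = h.
Latitude subsquare p = 15; +1 → 16 = q.

QF40hq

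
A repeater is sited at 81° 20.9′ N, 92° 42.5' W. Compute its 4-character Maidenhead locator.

Shift to the Maidenhead origin (180°W, 90°S): lon 87.29, lat 171.35.
Field: lon ⌊87.29/20⌋ = 4 → E; lat ⌊171.35/10⌋ = 17 → R.
Square: lon ⌊7.29/2⌋ = 3; lat ⌊1.35/1⌋ = 1.

ER31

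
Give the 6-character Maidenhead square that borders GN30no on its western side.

GN30mo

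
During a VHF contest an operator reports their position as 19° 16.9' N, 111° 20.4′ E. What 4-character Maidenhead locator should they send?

Shift to the Maidenhead origin (180°W, 90°S): lon 291.34, lat 109.28.
Field: lon ⌊291.34/20⌋ = 14 → O; lat ⌊109.28/10⌋ = 10 → K.
Square: lon ⌊11.34/2⌋ = 5; lat ⌊9.28/1⌋ = 9.

OK59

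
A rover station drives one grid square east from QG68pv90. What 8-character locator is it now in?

QG68qv00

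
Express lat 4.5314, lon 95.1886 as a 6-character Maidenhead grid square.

NJ74om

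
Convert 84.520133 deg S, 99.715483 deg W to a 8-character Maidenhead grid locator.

EA05dl45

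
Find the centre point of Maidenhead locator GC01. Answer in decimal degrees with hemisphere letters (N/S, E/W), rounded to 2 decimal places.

Field G=6, C=2: +6·20° lon, +2·10° lat → SW at lon -60°, lat -70°.
Square 0, 1: +0·2° lon, +1·1° lat → SW at lon -60°, lat -69°.
Cell spans 2° lon × 1° lat. Centre is SW corner plus half of each.
latitude 68.50° S, longitude 59.00° W.

68.50° S, 59.00° W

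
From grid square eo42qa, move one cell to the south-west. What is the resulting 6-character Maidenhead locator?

EO41px

Longitude subsquare q = 16; −1 → 15 = p.
Latitude subsquare a = 0; −1 → -1, wraps to 23 = x, carry into square.
Latitude square 2; −1 → 1.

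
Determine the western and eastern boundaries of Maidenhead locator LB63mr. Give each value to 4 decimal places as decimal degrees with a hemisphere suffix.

53.0000° E, 53.0833° E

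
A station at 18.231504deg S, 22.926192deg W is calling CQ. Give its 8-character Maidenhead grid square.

HH81ms84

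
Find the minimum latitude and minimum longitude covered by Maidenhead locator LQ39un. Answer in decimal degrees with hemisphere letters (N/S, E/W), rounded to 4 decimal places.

Field L=11, Q=16: +11·20° lon, +16·10° lat → SW at lon 40°, lat 70°.
Square 3, 9: +3·2° lon, +9·1° lat → SW at lon 46°, lat 79°.
Subsquare u=20, n=13: +20·0.0833333° lon, +13·0.0416667° lat → SW at lon 47.6667°, lat 79.5417°.
latitude 79.5417° N, longitude 47.6667° E.

79.5417° N, 47.6667° E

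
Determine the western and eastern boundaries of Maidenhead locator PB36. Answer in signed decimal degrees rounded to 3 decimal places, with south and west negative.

Field P=15, B=1: +15·20° lon, +1·10° lat → SW at lon 120°, lat -80°.
Square 3, 6: +3·2° lon, +6·1° lat → SW at lon 126°, lat -74°.
Cell spans 2° lon × 1° lat.
west 126.000, east 128.000.

126.000, 128.000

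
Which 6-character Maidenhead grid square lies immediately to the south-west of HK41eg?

Longitude subsquare e = 4; −1 → 3 = d.
Latitude subsquare g = 6; −1 → 5 = f.

HK41df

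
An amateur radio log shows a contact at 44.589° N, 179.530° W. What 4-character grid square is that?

AN04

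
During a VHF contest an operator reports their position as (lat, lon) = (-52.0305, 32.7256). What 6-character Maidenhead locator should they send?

Shift to the Maidenhead origin (180°W, 90°S): lon 212.7256, lat 37.9695.
Field: lon ⌊212.7256/20⌋ = 10 → K; lat ⌊37.9695/10⌋ = 3 → D.
Square: lon ⌊12.7256/2⌋ = 6; lat ⌊7.9695/1⌋ = 7.
Subsquare: lon ⌊0.7256/0.0833333⌋ = 8 → i; lat ⌊0.9695/0.0416667⌋ = 23 → x.

KD67ix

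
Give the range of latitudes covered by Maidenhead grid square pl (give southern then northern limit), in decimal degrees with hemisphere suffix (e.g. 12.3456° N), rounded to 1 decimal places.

20.0° N, 30.0° N

Field P=15, L=11: +15·20° lon, +11·10° lat → SW at lon 120°, lat 20°.
Cell spans 20° lon × 10° lat.
south 20.0° N, north 30.0° N.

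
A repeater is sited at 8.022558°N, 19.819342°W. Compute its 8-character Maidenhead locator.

IJ08ca15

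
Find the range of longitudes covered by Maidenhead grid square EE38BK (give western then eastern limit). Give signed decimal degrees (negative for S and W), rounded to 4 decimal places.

-93.9167, -93.8333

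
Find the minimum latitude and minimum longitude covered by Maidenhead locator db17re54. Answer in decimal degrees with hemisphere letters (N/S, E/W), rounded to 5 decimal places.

Field D=3, B=1: +3·20° lon, +1·10° lat → SW at lon -120°, lat -80°.
Square 1, 7: +1·2° lon, +7·1° lat → SW at lon -118°, lat -73°.
Subsquare r=17, e=4: +17·0.0833333° lon, +4·0.0416667° lat → SW at lon -116.583°, lat -72.8333°.
Extended square 5, 4: +5·0.00833333° lon, +4·0.00416667° lat → SW at lon -116.542°, lat -72.8167°.
latitude 72.81667° S, longitude 116.54167° W.

72.81667° S, 116.54167° W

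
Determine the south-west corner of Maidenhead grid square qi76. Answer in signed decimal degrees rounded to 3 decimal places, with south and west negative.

-4.000, 154.000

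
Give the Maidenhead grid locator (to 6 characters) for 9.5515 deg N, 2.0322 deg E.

JJ19an

Add 180° to longitude and 90° to latitude: 182.0322, 99.5515.
Field (20°×10°, letters A–R): lon ⌊182.0322/20⌋ = 9 → J; lat ⌊99.5515/10⌋ = 9 → J.
Square (2°×1°, digits 0–9): lon ⌊2.0322/2⌋ = 1; lat ⌊9.5515/1⌋ = 9.
Subsquare (5′×2.5′, letters a–x): lon ⌊0.0322/0.0833333⌋ = 0 → a; lat ⌊0.5515/0.0416667⌋ = 13 → n.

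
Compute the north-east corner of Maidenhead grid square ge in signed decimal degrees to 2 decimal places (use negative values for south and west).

-40.00, -40.00

Field G=6, E=4: +6·20° lon, +4·10° lat → SW at lon -60°, lat -50°.
Cell spans 20° lon × 10° lat. NE corner is SW corner plus one full cell.
latitude -40.00, longitude -40.00.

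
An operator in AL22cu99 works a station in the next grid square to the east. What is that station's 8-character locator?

AL22du09

Longitude extended square 9; +1 → 10, wraps to 0, carry into subsquare.
Longitude subsquare c = 2; +1 → 3 = d.
The latitude characters are unchanged.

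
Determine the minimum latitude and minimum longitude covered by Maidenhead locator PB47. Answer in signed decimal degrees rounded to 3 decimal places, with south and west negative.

-73.000, 128.000

Field P=15, B=1: +15·20° lon, +1·10° lat → SW at lon 120°, lat -80°.
Square 4, 7: +4·2° lon, +7·1° lat → SW at lon 128°, lat -73°.
latitude -73.000, longitude 128.000.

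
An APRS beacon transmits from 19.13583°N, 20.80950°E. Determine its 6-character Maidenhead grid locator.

KK09jd

Add 180° to longitude and 90° to latitude: 200.8095, 109.1358.
Field (20°×10°, letters A–R): 200.8095/20 → 10 → K, 109.1358/10 → 10 → K; chars KK.
Square (2°×1°, digits 0–9): 0.8095/2 → 0, 9.1358/1 → 9; chars 09.
Subsquare (5′×2.5′, letters a–x): 0.8095/0.0833333 → 9 → j, 0.1358/0.0416667 → 3 → d; chars jd.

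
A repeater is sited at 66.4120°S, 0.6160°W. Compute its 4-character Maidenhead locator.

Shift to the Maidenhead origin (180°W, 90°S): lon 179.38, lat 23.59.
Field: lon ⌊179.38/20⌋ = 8 → I; lat ⌊23.59/10⌋ = 2 → C.
Square: lon ⌊19.38/2⌋ = 9; lat ⌊3.59/1⌋ = 3.

IC93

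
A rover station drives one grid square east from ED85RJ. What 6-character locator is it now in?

Longitude subsquare r = 17; +1 → 18 = s.
The latitude characters are unchanged.

ED85sj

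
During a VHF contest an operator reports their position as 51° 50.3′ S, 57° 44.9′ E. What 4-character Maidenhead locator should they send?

LD88

Offset from 180°W / 90°S: lon 237.75°, lat 38.16°.
Field (20°×10°, letters A–R): lon ⌊237.75/20⌋ = 11 → L; lat ⌊38.16/10⌋ = 3 → D.
Square (2°×1°, digits 0–9): lon ⌊17.75/2⌋ = 8; lat ⌊8.16/1⌋ = 8.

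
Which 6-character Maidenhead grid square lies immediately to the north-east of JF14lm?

JF14mn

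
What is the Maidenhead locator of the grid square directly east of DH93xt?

Longitude subsquare x = 23; +1 → 24, wraps to 0 = a, carry into square.
Longitude square 9; +1 → 10, wraps to 0, carry into field.
Longitude field D = 3; +1 → 4 = E.
The latitude characters are unchanged.

EH03at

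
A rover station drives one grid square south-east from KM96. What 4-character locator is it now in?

LM05

Longitude square 9; +1 → 10, wraps to 0, carry into field.
Longitude field K = 10; +1 → 11 = L.
Latitude square 6; −1 → 5.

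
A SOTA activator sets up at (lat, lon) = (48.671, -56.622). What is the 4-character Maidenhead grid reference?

GN18

Offset from 180°W / 90°S: lon 123.38°, lat 138.67°.
Field: lon ⌊123.38/20⌋ = 6 → G; lat ⌊138.67/10⌋ = 13 → N.
Square: lon ⌊3.38/2⌋ = 1; lat ⌊8.67/1⌋ = 8.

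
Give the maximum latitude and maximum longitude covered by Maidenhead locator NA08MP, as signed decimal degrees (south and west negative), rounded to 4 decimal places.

-81.3333, 81.0833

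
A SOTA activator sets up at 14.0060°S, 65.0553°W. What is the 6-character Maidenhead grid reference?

FH75lx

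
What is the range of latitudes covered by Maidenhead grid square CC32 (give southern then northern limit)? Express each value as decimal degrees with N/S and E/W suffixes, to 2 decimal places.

68.00° S, 67.00° S

Field C=2, C=2: +2·20° lon, +2·10° lat → SW at lon -140°, lat -70°.
Square 3, 2: +3·2° lon, +2·1° lat → SW at lon -134°, lat -68°.
Cell spans 2° lon × 1° lat.
south 68.00° S, north 67.00° S.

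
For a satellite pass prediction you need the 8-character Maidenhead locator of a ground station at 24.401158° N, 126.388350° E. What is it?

PL34ej66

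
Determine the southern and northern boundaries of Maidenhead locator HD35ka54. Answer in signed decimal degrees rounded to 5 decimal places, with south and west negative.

Field H=7, D=3: +7·20° lon, +3·10° lat → SW at lon -40°, lat -60°.
Square 3, 5: +3·2° lon, +5·1° lat → SW at lon -34°, lat -55°.
Subsquare k=10, a=0: +10·0.0833333° lon, +0·0.0416667° lat → SW at lon -33.1667°, lat -55°.
Extended square 5, 4: +5·0.00833333° lon, +4·0.00416667° lat → SW at lon -33.125°, lat -54.9833°.
Cell spans 0.00833333° lon × 0.00416667° lat.
south -54.98333, north -54.97917.

-54.98333, -54.97917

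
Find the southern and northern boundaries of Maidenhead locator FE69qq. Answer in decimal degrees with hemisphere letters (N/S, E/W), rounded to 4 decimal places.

40.3333° S, 40.2917° S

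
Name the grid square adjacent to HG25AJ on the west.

HG15xj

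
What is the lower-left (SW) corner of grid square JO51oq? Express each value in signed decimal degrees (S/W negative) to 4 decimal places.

Field J=9, O=14: +9·20° lon, +14·10° lat → SW at lon 0°, lat 50°.
Square 5, 1: +5·2° lon, +1·1° lat → SW at lon 10°, lat 51°.
Subsquare o=14, q=16: +14·0.0833333° lon, +16·0.0416667° lat → SW at lon 11.1667°, lat 51.6667°.
latitude 51.6667, longitude 11.1667.

51.6667, 11.1667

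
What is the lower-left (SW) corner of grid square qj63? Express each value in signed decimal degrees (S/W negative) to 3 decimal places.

Field Q=16, J=9: +16·20° lon, +9·10° lat → SW at lon 140°, lat 0°.
Square 6, 3: +6·2° lon, +3·1° lat → SW at lon 152°, lat 3°.
latitude 3.000, longitude 152.000.

3.000, 152.000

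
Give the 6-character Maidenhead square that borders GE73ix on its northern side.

Latitude subsquare x = 23; +1 → 24, wraps to 0 = a, carry into square.
Latitude square 3; +1 → 4.
The longitude characters are unchanged.

GE74ia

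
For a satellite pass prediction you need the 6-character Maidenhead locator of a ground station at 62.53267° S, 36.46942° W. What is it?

HC17sl

Shift to the Maidenhead origin (180°W, 90°S): lon 143.5306, lat 27.4673.
Field: 143.5306/20 → 7 → H, 27.4673/10 → 2 → C; chars HC.
Square: 3.5306/2 → 1, 7.4673/1 → 7; chars 17.
Subsquare: 1.5306/0.0833333 → 18 → s, 0.4673/0.0416667 → 11 → l; chars sl.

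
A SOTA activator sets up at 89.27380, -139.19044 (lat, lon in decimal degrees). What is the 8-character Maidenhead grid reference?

Add 180° to longitude and 90° to latitude: 40.80956, 179.27380.
Field: lon ⌊40.80956/20⌋ = 2 → C; lat ⌊179.27380/10⌋ = 17 → R.
Square: lon ⌊0.80956/2⌋ = 0; lat ⌊9.27380/1⌋ = 9.
Subsquare: lon ⌊0.80956/0.0833333⌋ = 9 → j; lat ⌊0.27380/0.0416667⌋ = 6 → g.
Extended square: lon ⌊0.05956/0.00833333⌋ = 7; lat ⌊0.02380/0.00416667⌋ = 5.

CR09jg75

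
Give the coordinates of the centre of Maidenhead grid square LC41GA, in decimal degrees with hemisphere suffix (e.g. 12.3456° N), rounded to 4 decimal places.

Field L=11, C=2: +11·20° lon, +2·10° lat → SW at lon 40°, lat -70°.
Square 4, 1: +4·2° lon, +1·1° lat → SW at lon 48°, lat -69°.
Subsquare g=6, a=0: +6·0.0833333° lon, +0·0.0416667° lat → SW at lon 48.5°, lat -69°.
Cell spans 0.0833333° lon × 0.0416667° lat. Centre is SW corner plus half of each.
latitude 68.9792° S, longitude 48.5417° E.

68.9792° S, 48.5417° E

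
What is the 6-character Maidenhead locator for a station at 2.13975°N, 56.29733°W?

GJ12ud

Add 180° to longitude and 90° to latitude: 123.7027, 92.1398.
Field (20°×10°, letters A–R): 123.7027/20 → 6 → G, 92.1398/10 → 9 → J; chars GJ.
Square (2°×1°, digits 0–9): 3.7027/2 → 1, 2.1398/1 → 2; chars 12.
Subsquare (5′×2.5′, letters a–x): 1.7027/0.0833333 → 20 → u, 0.1398/0.0416667 → 3 → d; chars ud.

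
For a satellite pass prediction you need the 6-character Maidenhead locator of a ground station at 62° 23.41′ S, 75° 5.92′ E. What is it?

MC77no

Shift to the Maidenhead origin (180°W, 90°S): lon 255.0987, lat 27.6098.
Field: lon ⌊255.0987/20⌋ = 12 → M; lat ⌊27.6098/10⌋ = 2 → C.
Square: lon ⌊15.0987/2⌋ = 7; lat ⌊7.6098/1⌋ = 7.
Subsquare: lon ⌊1.0987/0.0833333⌋ = 13 → n; lat ⌊0.6098/0.0416667⌋ = 14 → o.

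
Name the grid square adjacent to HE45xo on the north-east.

HE55ap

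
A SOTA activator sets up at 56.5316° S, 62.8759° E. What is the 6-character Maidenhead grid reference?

MD13kl

Shift to the Maidenhead origin (180°W, 90°S): lon 242.8759, lat 33.4684.
Field: lon ⌊242.8759/20⌋ = 12 → M; lat ⌊33.4684/10⌋ = 3 → D.
Square: lon ⌊2.8759/2⌋ = 1; lat ⌊3.4684/1⌋ = 3.
Subsquare: lon ⌊0.8759/0.0833333⌋ = 10 → k; lat ⌊0.4684/0.0416667⌋ = 11 → l.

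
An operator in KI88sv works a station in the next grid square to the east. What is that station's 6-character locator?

KI88tv

Longitude subsquare s = 18; +1 → 19 = t.
The latitude characters are unchanged.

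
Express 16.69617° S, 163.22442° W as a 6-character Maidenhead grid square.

AH83jh

Shift to the Maidenhead origin (180°W, 90°S): lon 16.7756, lat 73.3038.
Field (20°×10°, letters A–R): lon ⌊16.7756/20⌋ = 0 → A; lat ⌊73.3038/10⌋ = 7 → H.
Square (2°×1°, digits 0–9): lon ⌊16.7756/2⌋ = 8; lat ⌊3.3038/1⌋ = 3.
Subsquare (5′×2.5′, letters a–x): lon ⌊0.7756/0.0833333⌋ = 9 → j; lat ⌊0.3038/0.0416667⌋ = 7 → h.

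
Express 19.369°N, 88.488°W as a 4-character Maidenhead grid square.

EK59

Offset from 180°W / 90°S: lon 91.51°, lat 109.37°.
Field (20°×10°, letters A–R): 91.51/20 → 4 → E, 109.37/10 → 10 → K; chars EK.
Square (2°×1°, digits 0–9): 11.51/2 → 5, 9.37/1 → 9; chars 59.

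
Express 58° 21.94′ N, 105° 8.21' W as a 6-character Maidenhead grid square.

DO78ki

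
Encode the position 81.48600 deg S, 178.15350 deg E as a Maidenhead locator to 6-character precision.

Shift to the Maidenhead origin (180°W, 90°S): lon 358.1535, lat 8.5140.
Field: lon ⌊358.1535/20⌋ = 17 → R; lat ⌊8.5140/10⌋ = 0 → A.
Square: lon ⌊18.1535/2⌋ = 9; lat ⌊8.5140/1⌋ = 8.
Subsquare: lon ⌊0.1535/0.0833333⌋ = 1 → b; lat ⌊0.5140/0.0416667⌋ = 12 → m.

RA98bm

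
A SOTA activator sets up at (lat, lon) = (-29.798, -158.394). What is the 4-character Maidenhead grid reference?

Offset from 180°W / 90°S: lon 21.61°, lat 60.20°.
Field: lon ⌊21.61/20⌋ = 1 → B; lat ⌊60.20/10⌋ = 6 → G.
Square: lon ⌊1.61/2⌋ = 0; lat ⌊0.20/1⌋ = 0.

BG00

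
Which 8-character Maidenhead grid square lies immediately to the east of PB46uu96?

PB46vu06

Longitude extended square 9; +1 → 10, wraps to 0, carry into subsquare.
Longitude subsquare u = 20; +1 → 21 = v.
The latitude characters are unchanged.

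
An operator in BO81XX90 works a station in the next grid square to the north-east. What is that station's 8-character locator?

BO91ax01

Longitude extended square 9; +1 → 10, wraps to 0, carry into subsquare.
Longitude subsquare x = 23; +1 → 24, wraps to 0 = a, carry into square.
Longitude square 8; +1 → 9.
Latitude extended square 0; +1 → 1.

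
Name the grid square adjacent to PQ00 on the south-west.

OP99

Longitude square 0; −1 → -1, wraps to 9, carry into field.
Longitude field P = 15; −1 → 14 = O.
Latitude square 0; −1 → -1, wraps to 9, carry into field.
Latitude field Q = 16; −1 → 15 = P.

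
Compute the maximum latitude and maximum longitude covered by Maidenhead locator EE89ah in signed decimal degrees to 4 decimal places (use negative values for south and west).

Field E=4, E=4: +4·20° lon, +4·10° lat → SW at lon -100°, lat -50°.
Square 8, 9: +8·2° lon, +9·1° lat → SW at lon -84°, lat -41°.
Subsquare a=0, h=7: +0·0.0833333° lon, +7·0.0416667° lat → SW at lon -84°, lat -40.7083°.
Cell spans 0.0833333° lon × 0.0416667° lat. NE corner is SW corner plus one full cell.
latitude -40.6667, longitude -83.9167.

-40.6667, -83.9167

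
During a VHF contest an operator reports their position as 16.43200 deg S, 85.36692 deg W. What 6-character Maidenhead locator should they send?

EH73hn

Add 180° to longitude and 90° to latitude: 94.6331, 73.5680.
Field (20°×10°, letters A–R): 94.6331/20 → 4 → E, 73.5680/10 → 7 → H; chars EH.
Square (2°×1°, digits 0–9): 14.6331/2 → 7, 3.5680/1 → 3; chars 73.
Subsquare (5′×2.5′, letters a–x): 0.6331/0.0833333 → 7 → h, 0.5680/0.0416667 → 13 → n; chars hn.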